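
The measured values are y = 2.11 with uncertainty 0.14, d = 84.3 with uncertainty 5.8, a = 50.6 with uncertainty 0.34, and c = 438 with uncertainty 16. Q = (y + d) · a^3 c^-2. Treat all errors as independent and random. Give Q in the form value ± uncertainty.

Let u = y + d = 86.4. δu = √(δy² + δd²) = √(0.0196 + 33.6) = 5.80, so δu/u = 0.0671.
Q is then a monomial in u, a, c:
δQ/Q = √((δu/u)² + (3·δa/a)² + (-2·δc/c)²) = √(0.00451 + 0.000406 + 0.00534) = 0.101
Q = 58.4, so δQ = 0.101 × 58.4 = 5.91.

58.4 ± 5.91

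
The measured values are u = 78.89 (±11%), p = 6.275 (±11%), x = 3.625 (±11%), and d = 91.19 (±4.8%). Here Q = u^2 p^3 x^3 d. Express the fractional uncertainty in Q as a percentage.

Since Q is a product/quotient, work with relative uncertainties:
  (2·δu/u)² = (2×0.110)² = 0.0484;  (3·δp/p)² = (3×0.110)² = 0.109;  (3·δx/x)² = (3×0.110)² = 0.109;  (1·δd/d)² = (1×0.0480)² = 0.00230
δQ/Q = √(0.269) = 0.518

51.8%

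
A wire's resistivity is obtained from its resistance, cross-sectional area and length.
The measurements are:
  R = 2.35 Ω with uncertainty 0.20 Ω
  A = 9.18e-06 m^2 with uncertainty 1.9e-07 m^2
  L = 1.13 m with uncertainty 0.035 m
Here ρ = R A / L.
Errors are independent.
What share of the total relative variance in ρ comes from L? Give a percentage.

11.1%

(δρ/ρ)² = (1·δR/R)² + (1·δA/A)² + (-1·δL/L)²
  R term: (1×0.0851)² = 0.00724
  A term: (1×0.0207)² = 0.000428
  L term: (-1×0.0310)² = 0.000959
Total = 0.00863. Share from L = 0.000959/0.00863 = 0.111.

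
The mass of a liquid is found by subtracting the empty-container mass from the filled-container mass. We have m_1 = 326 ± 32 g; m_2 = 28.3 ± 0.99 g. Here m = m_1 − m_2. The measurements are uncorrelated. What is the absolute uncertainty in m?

32.0 g

Each term contributes (cᵢ δxᵢ)² to (δm)²:
  (δm_1)² = 1020;  (δm_2)² = 0.980
δm = √(1020) = 32.0 g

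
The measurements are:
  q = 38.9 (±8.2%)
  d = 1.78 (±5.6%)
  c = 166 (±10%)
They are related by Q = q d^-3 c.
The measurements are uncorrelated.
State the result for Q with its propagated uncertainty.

1140 ± 243

Relative error in a monomial: (δQ/Q)² = Σ (nᵢ · δxᵢ/xᵢ)².
  (1·δq/q)² = (1×0.0820)² = 0.00672;  (-3·δd/d)² = (-3×0.0560)² = 0.0282;  (1·δc/c)² = (1×0.100)² = 0.0100
δQ/Q = √(0.0449) = 0.212
Q = 1140, so δQ = 0.212 × 1140 = 243.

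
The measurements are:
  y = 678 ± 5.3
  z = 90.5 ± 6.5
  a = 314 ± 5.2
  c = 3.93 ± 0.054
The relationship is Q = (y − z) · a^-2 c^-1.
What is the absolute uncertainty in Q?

5.85e-05

Let u = y − z = 588. δu = √(δy² + δz²) = √(28.1 + 42.2) = 8.39, so δu/u = 0.0143.
Q is then a monomial in u, a, c:
δQ/Q = √((δu/u)² + (-2·δa/a)² + (-1·δc/c)²) = √(0.000204 + 0.00110 + 0.000189) = 0.0386
Q = 0.00152, so δQ = 0.0386 × 0.00152 = 5.85e-05.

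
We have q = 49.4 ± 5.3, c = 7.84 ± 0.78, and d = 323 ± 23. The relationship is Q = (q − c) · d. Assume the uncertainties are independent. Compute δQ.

Let u = q − c = 41.6. δu = √(δq² + δc²) = √(28.1 + 0.608) = 5.36, so δu/u = 0.129.
Q is then a monomial in u, d:
δQ/Q = √((δu/u)² + (1·δd/d)²) = √(0.0166 + 0.00507) = 0.147
Q = 13400, so δQ = 0.147 × 13400 = 1980.

1980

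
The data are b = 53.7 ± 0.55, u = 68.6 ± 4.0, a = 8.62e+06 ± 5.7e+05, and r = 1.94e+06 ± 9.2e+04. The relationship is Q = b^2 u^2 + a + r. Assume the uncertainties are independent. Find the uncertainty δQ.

Let p = b^2·u^2 = 1.36e+07. δp/p = √((2·δb/b)² + (2·δu/u)²) = √(0.000420 + 0.0136) = 0.118, so δp = 1.61e+06.
Q = p + a + r: δQ = √(δp² + δa² + δr²) = √(2.58e+12 + 3.25e+11 + 8.46e+09) = 1.71e+06

1.71e+06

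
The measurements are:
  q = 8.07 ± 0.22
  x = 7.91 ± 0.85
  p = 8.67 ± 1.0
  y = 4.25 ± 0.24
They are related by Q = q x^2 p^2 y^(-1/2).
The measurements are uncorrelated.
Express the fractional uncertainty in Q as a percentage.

Since Q is a product/quotient, work with relative uncertainties:
  (1·δq/q)² = (1×0.0273)² = 0.000743;  (2·δx/x)² = (2×0.107)² = 0.0462;  (2·δp/p)² = (2×0.115)² = 0.0532;  (−½·δy/y)² = (-0.5×0.0565)² = 0.000797
δQ/Q = √(0.101) = 0.318

31.8%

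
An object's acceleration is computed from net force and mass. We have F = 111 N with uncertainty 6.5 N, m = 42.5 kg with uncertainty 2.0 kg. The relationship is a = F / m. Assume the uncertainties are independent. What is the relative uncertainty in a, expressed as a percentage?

Each factor contributes (exponent × relative error)² to (δa/a)²:
  (1·δF/F)² = (1×0.0586)² = 0.00343;  (-1·δm/m)² = (-1×0.0471)² = 0.00221
δa/a = √(0.00564) = 0.0751

7.51%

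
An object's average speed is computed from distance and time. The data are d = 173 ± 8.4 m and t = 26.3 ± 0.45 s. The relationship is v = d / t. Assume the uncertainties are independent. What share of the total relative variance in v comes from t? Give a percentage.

11.0%

(δv/v)² = (1·δd/d)² + (-1·δt/t)²
  d term: (1×0.0486)² = 0.00236
  t term: (-1×0.0171)² = 0.000293
Total = 0.00265. Share from t = 0.000293/0.00265 = 0.110.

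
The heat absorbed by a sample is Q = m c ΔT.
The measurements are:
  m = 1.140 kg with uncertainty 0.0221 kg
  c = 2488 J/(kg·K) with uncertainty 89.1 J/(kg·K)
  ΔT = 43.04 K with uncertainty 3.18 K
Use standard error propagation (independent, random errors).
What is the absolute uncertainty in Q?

10300 J

Q is a product of powers, so relative uncertainties combine in quadrature:
  (1·δm/m)² = (1×0.0194)² = 0.000376;  (1·δc/c)² = (1×0.0358)² = 0.00128;  (1·δΔT/ΔT)² = (1×0.0739)² = 0.00546
δQ/Q = √(0.00712) = 0.0844
Q = 122100 J, so δQ = 0.0844 × 122100 = 10300 J.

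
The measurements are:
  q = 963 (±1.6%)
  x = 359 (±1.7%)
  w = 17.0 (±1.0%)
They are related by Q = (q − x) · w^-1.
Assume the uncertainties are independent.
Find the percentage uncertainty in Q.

2.92%

Let u = q − x = 604. δu = √(δq² + δx²) = √(237 + 37.2) = 16.6, so δu/u = 0.0274.
Q is then a monomial in u, w:
δQ/Q = √((δu/u)² + (-1·δw/w)²) = √(0.000753 + 0.000100) = 0.0292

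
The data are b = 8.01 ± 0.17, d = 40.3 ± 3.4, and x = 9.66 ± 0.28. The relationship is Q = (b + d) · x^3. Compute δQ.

4870

Let u = b + d = 48.3. δu = √(δb² + δd²) = √(0.0289 + 11.6) = 3.40, so δu/u = 0.0705.
Q is then a monomial in u, x:
δQ/Q = √((δu/u)² + (3·δx/x)²) = √(0.00497 + 0.00756) = 0.112
Q = 43500, so δQ = 0.112 × 43500 = 4870.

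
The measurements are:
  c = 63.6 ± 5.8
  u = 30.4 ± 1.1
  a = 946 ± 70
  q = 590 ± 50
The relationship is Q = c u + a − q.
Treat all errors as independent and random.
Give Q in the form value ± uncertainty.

2290 ± 208

Let p = c·u = 1930. δp/p = √((1·δc/c)² + (1·δu/u)²) = √(0.00832 + 0.00131) = 0.0981, so δp = 190.
Q = p + a − q: δQ = √(δp² + δa² + δq²) = √(36000 + 4900 + 2500) = 208
Q = 2290.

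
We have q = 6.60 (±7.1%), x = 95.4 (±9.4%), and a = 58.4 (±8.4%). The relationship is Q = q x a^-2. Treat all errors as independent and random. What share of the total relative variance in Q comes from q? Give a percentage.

(δQ/Q)² = (1·δq/q)² + (1·δx/x)² + (-2·δa/a)²
  q term: (1×0.0710)² = 0.00504
  x term: (1×0.0940)² = 0.00884
  a term: (-2×0.0840)² = 0.0282
Total = 0.0421. Share from q = 0.00504/0.0421 = 0.120.

12.0%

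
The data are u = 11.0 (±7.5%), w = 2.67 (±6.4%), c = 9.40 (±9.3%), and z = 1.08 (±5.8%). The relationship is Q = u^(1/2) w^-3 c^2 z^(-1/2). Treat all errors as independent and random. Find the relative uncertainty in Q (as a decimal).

0.271

Relative error in a monomial: (δQ/Q)² = Σ (nᵢ · δxᵢ/xᵢ)².
  (½·δu/u)² = (0.5×0.0750)² = 0.00141;  (-3·δw/w)² = (-3×0.0640)² = 0.0369;  (2·δc/c)² = (2×0.0930)² = 0.0346;  (−½·δz/z)² = (-0.5×0.0580)² = 0.000841
δQ/Q = √(0.0737) = 0.271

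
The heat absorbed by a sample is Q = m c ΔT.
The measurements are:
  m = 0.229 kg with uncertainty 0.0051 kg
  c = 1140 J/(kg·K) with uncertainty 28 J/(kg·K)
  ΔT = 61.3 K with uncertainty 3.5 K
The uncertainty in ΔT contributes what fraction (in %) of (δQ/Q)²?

(δQ/Q)² = (1·δm/m)² + (1·δc/c)² + (1·δΔT/ΔT)²
  m term: (1×0.0223)² = 0.000496
  c term: (1×0.0246)² = 0.000603
  ΔT term: (1×0.0571)² = 0.00326
Total = 0.00436. Share from ΔT = 0.00326/0.00436 = 0.748.

74.8%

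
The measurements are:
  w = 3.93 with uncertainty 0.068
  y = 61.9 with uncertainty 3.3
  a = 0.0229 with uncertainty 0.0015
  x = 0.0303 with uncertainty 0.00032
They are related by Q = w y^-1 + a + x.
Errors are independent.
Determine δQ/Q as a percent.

Let p = w·y^-1 = 0.0635. δp/p = √((1·δw/w)² + (-1·δy/y)²) = √(0.000299 + 0.00284) = 0.0560, so δp = 0.00356.
Q = p + a + x: δQ = √(δp² + δa² + δx²) = √(1.27e-05 + 2.25e-06 + 1.02e-07) = 0.00388
Q = 0.117, so δQ/Q = 0.00388/0.117 = 0.0332.

3.32%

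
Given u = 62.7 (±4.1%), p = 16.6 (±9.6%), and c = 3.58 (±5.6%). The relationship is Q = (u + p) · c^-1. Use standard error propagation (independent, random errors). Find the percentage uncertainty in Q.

6.78%

Let w = u + p = 79.3. δw = √(δu² + δp²) = √(6.61 + 2.54) = 3.02, so δw/w = 0.0381.
Q is then a monomial in w, c:
δQ/Q = √((δw/w)² + (-1·δc/c)²) = √(0.00145 + 0.00314) = 0.0678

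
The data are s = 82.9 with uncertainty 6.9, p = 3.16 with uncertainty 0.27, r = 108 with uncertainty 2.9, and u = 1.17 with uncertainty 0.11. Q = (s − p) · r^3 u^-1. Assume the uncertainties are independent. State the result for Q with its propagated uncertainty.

Let w = s − p = 79.7. δw = √(δs² + δp²) = √(47.6 + 0.0729) = 6.91, so δw/w = 0.0866.
Q is then a monomial in w, r, u:
δQ/Q = √((δw/w)² + (3·δr/r)² + (-1·δu/u)²) = √(0.00750 + 0.00649 + 0.00884) = 0.151
Q = 8.59e+07, so δQ = 0.151 × 8.59e+07 = 1.3e+07.

(8.59 ± 1.30) × 10^7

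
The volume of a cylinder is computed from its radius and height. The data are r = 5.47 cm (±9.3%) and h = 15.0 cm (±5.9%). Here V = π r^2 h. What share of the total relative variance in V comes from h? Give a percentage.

(δV/V)² = (2·δr/r)² + (1·δh/h)²
  r term: (2×0.0930)² = 0.0346
  h term: (1×0.0590)² = 0.00348
Total = 0.0381. Share from h = 0.00348/0.0381 = 0.0914.

9.14%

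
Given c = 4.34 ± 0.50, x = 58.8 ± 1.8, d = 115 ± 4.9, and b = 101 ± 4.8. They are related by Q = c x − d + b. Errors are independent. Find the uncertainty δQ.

31.2

Let p = c·x = 255. δp/p = √((1·δc/c)² + (1·δx/x)²) = √(0.0133 + 0.000937) = 0.119, so δp = 30.4.
Q = p − d + b: δQ = √(δp² + δd² + δb²) = √(925 + 24.0 + 23.0) = 31.2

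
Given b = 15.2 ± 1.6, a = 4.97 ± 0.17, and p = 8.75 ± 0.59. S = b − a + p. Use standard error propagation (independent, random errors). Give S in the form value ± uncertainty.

Absolute uncertainties add in quadrature for a linear combination:
  (δb)² = 2.56;  (δa)² = 0.0289;  (δp)² = 0.348
δS = √(2.94) = 1.71
S = 19.0.

19.0 ± 1.71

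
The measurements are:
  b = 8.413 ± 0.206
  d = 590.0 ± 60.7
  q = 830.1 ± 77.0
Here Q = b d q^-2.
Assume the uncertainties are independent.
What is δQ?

0.00154

For a monomial Q ∝ b, d, q^-2, fractional errors add in quadrature:
  (1·δb/b)² = (1×0.0245)² = 0.000600;  (1·δd/d)² = (1×0.103)² = 0.0106;  (-2·δq/q)² = (-2×0.0928)² = 0.0344
δQ/Q = √(0.0456) = 0.214
Q = 0.007203, so δQ = 0.214 × 0.007203 = 0.00154.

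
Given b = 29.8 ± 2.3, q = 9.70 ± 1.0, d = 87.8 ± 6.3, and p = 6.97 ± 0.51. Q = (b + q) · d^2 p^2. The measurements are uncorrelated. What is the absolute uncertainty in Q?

3.17e+06

Let u = b + q = 39.5. δu = √(δb² + δq²) = √(5.29 + 1.00) = 2.51, so δu/u = 0.0635.
Q is then a monomial in u, d, p:
δQ/Q = √((δu/u)² + (2·δd/d)² + (2·δp/p)²) = √(0.00403 + 0.0206 + 0.0214) = 0.215
Q = 1.48e+07, so δQ = 0.215 × 1.48e+07 = 3.17e+06.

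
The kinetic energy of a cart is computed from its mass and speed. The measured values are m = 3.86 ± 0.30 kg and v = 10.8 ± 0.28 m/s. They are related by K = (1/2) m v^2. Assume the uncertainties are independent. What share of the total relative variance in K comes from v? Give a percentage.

(δK/K)² = (1·δm/m)² + (2·δv/v)²
  m term: (1×0.0777)² = 0.00604
  v term: (2×0.0259)² = 0.00269
Total = 0.00873. Share from v = 0.00269/0.00873 = 0.308.

30.8%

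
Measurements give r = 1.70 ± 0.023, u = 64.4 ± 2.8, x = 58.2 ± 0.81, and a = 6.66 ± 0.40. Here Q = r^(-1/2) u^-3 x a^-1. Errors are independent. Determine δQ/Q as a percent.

14.4%

For a monomial Q ∝ r^(-1/2), u^-3, x, a^-1, fractional errors add in quadrature:
  (−½·δr/r)² = (-0.5×0.0135)² = 4.58e-05;  (-3·δu/u)² = (-3×0.0435)² = 0.0170;  (1·δx/x)² = (1×0.0139)² = 0.000194;  (-1·δa/a)² = (-1×0.0601)² = 0.00361
δQ/Q = √(0.0209) = 0.144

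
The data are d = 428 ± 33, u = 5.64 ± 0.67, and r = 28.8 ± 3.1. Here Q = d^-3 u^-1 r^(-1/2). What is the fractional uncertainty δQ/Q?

0.266

Each factor contributes (exponent × relative error)² to (δQ/Q)²:
  (-3·δd/d)² = (-3×0.0771)² = 0.0535;  (-1·δu/u)² = (-1×0.119)² = 0.0141;  (−½·δr/r)² = (-0.5×0.108)² = 0.00290
δQ/Q = √(0.0705) = 0.266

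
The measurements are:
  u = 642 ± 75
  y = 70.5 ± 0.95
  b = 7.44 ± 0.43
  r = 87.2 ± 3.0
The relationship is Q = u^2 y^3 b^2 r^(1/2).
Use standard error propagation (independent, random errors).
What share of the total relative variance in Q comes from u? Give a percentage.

(δQ/Q)² = (2·δu/u)² + (3·δy/y)² + (2·δb/b)² + (½·δr/r)²
  u term: (2×0.117)² = 0.0546
  y term: (3×0.0135)² = 0.00163
  b term: (2×0.0578)² = 0.0134
  r term: (0.5×0.0344)² = 0.000296
Total = 0.0699. Share from u = 0.0546/0.0699 = 0.781.

78.1%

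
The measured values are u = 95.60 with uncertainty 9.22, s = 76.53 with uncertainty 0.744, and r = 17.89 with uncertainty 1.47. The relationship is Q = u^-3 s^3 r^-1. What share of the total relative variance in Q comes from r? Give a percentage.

7.39%

(δQ/Q)² = (-3·δu/u)² + (3·δs/s)² + (-1·δr/r)²
  u term: (-3×0.0964)² = 0.0837
  s term: (3×0.00972)² = 0.000851
  r term: (-1×0.0822)² = 0.00675
Total = 0.0913. Share from r = 0.00675/0.0913 = 0.0739.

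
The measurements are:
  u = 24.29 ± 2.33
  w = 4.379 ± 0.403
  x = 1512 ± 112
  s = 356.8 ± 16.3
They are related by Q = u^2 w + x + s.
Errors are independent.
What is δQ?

Let p = u^2·w = 2584. δp/p = √((2·δu/u)² + (1·δw/w)²) = √(0.0368 + 0.00847) = 0.213, so δp = 550.
Q = p + x + s: δQ = √(δp² + δx² + δs²) = √(3.02e+05 + 12500 + 266) = 561

561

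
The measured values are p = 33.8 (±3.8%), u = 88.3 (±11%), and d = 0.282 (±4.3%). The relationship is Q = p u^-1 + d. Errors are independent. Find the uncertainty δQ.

0.0462

Let w = p·u^-1 = 0.383. δw/w = √((1·δp/p)² + (-1·δu/u)²) = √(0.00144 + 0.0121) = 0.116, so δw = 0.0445.
Q = w + d: δQ = √(δw² + δd²) = √(0.00198 + 0.000147) = 0.0462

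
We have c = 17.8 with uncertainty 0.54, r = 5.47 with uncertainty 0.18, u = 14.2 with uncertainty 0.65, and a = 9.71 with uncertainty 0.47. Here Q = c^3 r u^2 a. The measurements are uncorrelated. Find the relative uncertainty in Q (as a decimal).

0.142

Products/powers → add relative errors in quadrature, weighted by exponent:
  (3·δc/c)² = (3×0.0303)² = 0.00828;  (1·δr/r)² = (1×0.0329)² = 0.00108;  (2·δu/u)² = (2×0.0458)² = 0.00838;  (1·δa/a)² = (1×0.0484)² = 0.00234
δQ/Q = √(0.0201) = 0.142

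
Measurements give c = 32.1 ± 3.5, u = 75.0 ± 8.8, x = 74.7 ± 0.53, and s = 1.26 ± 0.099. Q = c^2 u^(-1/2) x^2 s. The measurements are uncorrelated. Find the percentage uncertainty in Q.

Each factor contributes (exponent × relative error)² to (δQ/Q)²:
  (2·δc/c)² = (2×0.109)² = 0.0476;  (−½·δu/u)² = (-0.5×0.117)² = 0.00344;  (2·δx/x)² = (2×0.00710)² = 0.000201;  (1·δs/s)² = (1×0.0786)² = 0.00617
δQ/Q = √(0.0574) = 0.240

24.0%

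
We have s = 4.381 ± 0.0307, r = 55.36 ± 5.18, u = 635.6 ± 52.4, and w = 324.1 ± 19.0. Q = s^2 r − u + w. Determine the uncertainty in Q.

115

Let p = s^2·r = 1063. δp/p = √((2·δs/s)² + (1·δr/r)²) = √(0.000196 + 0.00876) = 0.0946, so δp = 101.
Q = p − u + w: δQ = √(δp² + δu² + δw²) = √(10100 + 2750 + 361) = 115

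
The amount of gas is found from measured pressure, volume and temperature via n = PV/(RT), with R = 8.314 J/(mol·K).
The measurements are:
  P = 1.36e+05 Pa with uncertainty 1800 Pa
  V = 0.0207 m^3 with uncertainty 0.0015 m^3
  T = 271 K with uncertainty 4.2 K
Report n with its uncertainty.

Since n is a product/quotient, work with relative uncertainties:
  (1·δP/P)² = (1×0.0132)² = 0.000175;  (1·δV/V)² = (1×0.0725)² = 0.00525;  (-1·δT/T)² = (-1×0.0155)² = 0.000240
δn/n = √(0.00567) = 0.0753
n = 1.25 mol, so δn = 0.0753 × 1.25 = 0.0941 mol.

1.25 ± 0.0941 mol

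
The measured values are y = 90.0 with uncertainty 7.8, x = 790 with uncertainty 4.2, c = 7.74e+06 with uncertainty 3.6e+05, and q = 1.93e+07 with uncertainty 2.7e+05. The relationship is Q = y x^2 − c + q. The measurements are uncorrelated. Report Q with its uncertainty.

Let p = y·x^2 = 5.62e+07. δp/p = √((1·δy/y)² + (2·δx/x)²) = √(0.00751 + 0.000113) = 0.0873, so δp = 4.9e+06.
Q = p − c + q: δQ = √(δp² + δc² + δq²) = √(2.41e+13 + 1.3e+11 + 7.29e+10) = 4.93e+06
Q = 6.77e+07.

(6.77 ± 0.493) × 10^7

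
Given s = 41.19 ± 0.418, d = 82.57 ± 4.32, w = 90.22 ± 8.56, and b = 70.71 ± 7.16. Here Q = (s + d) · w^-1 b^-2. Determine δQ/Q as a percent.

22.6%

Let u = s + d = 123.8. δu = √(δs² + δd²) = √(0.175 + 18.7) = 4.34, so δu/u = 0.0351.
Q is then a monomial in u, w, b:
δQ/Q = √((δu/u)² + (-1·δw/w)² + (-2·δb/b)²) = √(0.00123 + 0.00900 + 0.0410) = 0.226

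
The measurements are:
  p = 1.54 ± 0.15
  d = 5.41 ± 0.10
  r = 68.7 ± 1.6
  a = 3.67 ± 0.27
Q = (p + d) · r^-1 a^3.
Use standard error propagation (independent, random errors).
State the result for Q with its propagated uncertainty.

Let u = p + d = 6.95. δu = √(δp² + δd²) = √(0.0225 + 0.0100) = 0.180, so δu/u = 0.0259.
Q is then a monomial in u, r, a:
δQ/Q = √((δu/u)² + (-1·δr/r)² + (3·δa/a)²) = √(0.000673 + 0.000542 + 0.0487) = 0.223
Q = 5.00, so δQ = 0.223 × 5.00 = 1.12.

5.00 ± 1.12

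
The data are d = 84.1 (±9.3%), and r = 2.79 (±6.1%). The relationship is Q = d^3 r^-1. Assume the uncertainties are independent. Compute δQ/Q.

0.286

Q is a product of powers, so relative uncertainties combine in quadrature:
  (3·δd/d)² = (3×0.0930)² = 0.0778;  (-1·δr/r)² = (-1×0.0610)² = 0.00372
δQ/Q = √(0.0816) = 0.286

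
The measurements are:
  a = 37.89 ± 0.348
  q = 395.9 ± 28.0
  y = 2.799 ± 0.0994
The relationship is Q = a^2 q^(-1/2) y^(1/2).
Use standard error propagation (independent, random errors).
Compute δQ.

5.27

Since Q is a product/quotient, work with relative uncertainties:
  (2·δa/a)² = (2×0.00918)² = 0.000337;  (−½·δq/q)² = (-0.5×0.0707)² = 0.00125;  (½·δy/y)² = (0.5×0.0355)² = 0.000315
δQ/Q = √(0.00190) = 0.0436
Q = 120.7, so δQ = 0.0436 × 120.7 = 5.27.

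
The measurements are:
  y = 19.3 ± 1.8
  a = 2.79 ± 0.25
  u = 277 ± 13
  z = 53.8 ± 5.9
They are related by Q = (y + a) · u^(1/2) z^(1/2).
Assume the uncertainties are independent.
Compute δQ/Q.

0.102

Let w = y + a = 22.1. δw = √(δy² + δa²) = √(3.24 + 0.0625) = 1.82, so δw/w = 0.0823.
Q is then a monomial in w, u, z:
δQ/Q = √((δw/w)² + (½·δu/u)² + (½·δz/z)²) = √(0.00677 + 0.000551 + 0.00301) = 0.102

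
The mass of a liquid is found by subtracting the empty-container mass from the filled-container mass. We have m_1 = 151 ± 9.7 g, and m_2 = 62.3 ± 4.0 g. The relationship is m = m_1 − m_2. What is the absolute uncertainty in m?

m is a linear combination, so absolute uncertainties add in quadrature:
  (δm_1)² = 94.1;  (δm_2)² = 16.0
δm = √(110) = 10.5 g

10.5 g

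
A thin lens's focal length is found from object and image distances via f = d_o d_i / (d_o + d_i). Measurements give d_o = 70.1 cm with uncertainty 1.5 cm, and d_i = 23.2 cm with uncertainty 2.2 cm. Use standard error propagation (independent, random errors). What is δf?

∂f/∂d_o = (d_i/(d_o+d_i))² = 0.0618;  ∂f/∂d_i = (d_o/(d_o+d_i))² = 0.565
δf = √((∂f/∂d_o · δd_o)² + (∂f/∂d_i · δd_i)²) = √(0.00860 + 1.54) = 1.25 cm

1.25 cm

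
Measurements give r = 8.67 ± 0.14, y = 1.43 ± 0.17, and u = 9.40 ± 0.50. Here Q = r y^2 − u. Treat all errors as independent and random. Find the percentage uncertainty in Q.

Let p = r·y^2 = 17.7. δp/p = √((1·δr/r)² + (2·δy/y)²) = √(0.000261 + 0.0565) = 0.238, so δp = 4.23.
Q = p − u: δQ = √(δp² + δu²) = √(17.9 + 0.250) = 4.25
Q = 8.33, so δQ/Q = 4.25/8.33 = 0.511.

51.1%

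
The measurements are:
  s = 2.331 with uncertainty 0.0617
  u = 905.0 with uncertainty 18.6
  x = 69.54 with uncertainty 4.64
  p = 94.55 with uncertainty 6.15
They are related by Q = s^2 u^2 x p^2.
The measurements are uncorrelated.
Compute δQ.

Products/powers → add relative errors in quadrature, weighted by exponent:
  (2·δs/s)² = (2×0.0265)² = 0.00280;  (2·δu/u)² = (2×0.0206)² = 0.00169;  (1·δx/x)² = (1×0.0667)² = 0.00445;  (2·δp/p)² = (2×0.0650)² = 0.0169
δQ/Q = √(0.0259) = 0.161
Q = 2.767e+12, so δQ = 0.161 × 2.767e+12 = 4.45e+11.

4.45e+11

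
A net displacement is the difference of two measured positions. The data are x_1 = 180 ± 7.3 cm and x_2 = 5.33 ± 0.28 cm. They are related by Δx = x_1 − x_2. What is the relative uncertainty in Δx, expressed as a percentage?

4.18%

Absolute uncertainties add in quadrature for a linear combination:
  (δx_1)² = 53.3;  (δx_2)² = 0.0784
δΔx = √(53.4) = 7.31 cm
Δx = 175 cm, so δΔx/Δx = 7.31/175 = 0.0418.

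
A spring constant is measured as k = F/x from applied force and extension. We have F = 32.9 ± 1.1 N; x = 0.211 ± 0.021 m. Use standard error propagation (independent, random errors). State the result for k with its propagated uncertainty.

Since k is a product/quotient, work with relative uncertainties:
  (1·δF/F)² = (1×0.0334)² = 0.00112;  (-1·δx/x)² = (-1×0.0995)² = 0.00991
δk/k = √(0.0110) = 0.105
k = 156 N/m, so δk = 0.105 × 156 = 16.4 N/m.

156 ± 16.4 N/m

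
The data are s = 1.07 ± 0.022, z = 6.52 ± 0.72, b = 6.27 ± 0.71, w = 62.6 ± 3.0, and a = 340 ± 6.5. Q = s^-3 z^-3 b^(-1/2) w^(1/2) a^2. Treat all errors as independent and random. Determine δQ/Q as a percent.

Since Q is a product/quotient, work with relative uncertainties:
  (-3·δs/s)² = (-3×0.0206)² = 0.00380;  (-3·δz/z)² = (-3×0.110)² = 0.110;  (−½·δb/b)² = (-0.5×0.113)² = 0.00321;  (½·δw/w)² = (0.5×0.0479)² = 0.000574;  (2·δa/a)² = (2×0.0191)² = 0.00146
δQ/Q = √(0.119) = 0.345

34.5%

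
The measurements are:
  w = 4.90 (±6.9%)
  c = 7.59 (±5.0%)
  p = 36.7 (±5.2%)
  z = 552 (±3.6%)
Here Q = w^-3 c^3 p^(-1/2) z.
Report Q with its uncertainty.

339 ± 87.9

Products/powers → add relative errors in quadrature, weighted by exponent:
  (-3·δw/w)² = (-3×0.0690)² = 0.0428;  (3·δc/c)² = (3×0.0500)² = 0.0225;  (−½·δp/p)² = (-0.5×0.0520)² = 0.000676;  (1·δz/z)² = (1×0.0360)² = 0.00130
δQ/Q = √(0.0673) = 0.259
Q = 339, so δQ = 0.259 × 339 = 87.9.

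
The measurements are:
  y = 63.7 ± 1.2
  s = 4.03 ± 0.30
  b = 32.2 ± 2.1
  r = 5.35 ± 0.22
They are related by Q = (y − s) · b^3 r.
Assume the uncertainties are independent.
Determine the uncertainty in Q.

Let u = y − s = 59.7. δu = √(δy² + δs²) = √(1.44 + 0.0900) = 1.24, so δu/u = 0.0207.
Q is then a monomial in u, b, r:
δQ/Q = √((δu/u)² + (3·δb/b)² + (1·δr/r)²) = √(0.000430 + 0.0383 + 0.00169) = 0.201
Q = 1.07e+07, so δQ = 0.201 × 1.07e+07 = 2.14e+06.

2.14e+06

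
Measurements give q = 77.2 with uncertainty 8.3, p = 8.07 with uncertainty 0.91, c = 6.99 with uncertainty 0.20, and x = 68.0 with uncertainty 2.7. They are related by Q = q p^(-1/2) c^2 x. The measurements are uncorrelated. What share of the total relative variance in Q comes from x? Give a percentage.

8.05%

(δQ/Q)² = (1·δq/q)² + (−½·δp/p)² + (2·δc/c)² + (1·δx/x)²
  q term: (1×0.108)² = 0.0116
  p term: (-0.5×0.113)² = 0.00318
  c term: (2×0.0286)² = 0.00327
  x term: (1×0.0397)² = 0.00158
Total = 0.0196. Share from x = 0.00158/0.0196 = 0.0805.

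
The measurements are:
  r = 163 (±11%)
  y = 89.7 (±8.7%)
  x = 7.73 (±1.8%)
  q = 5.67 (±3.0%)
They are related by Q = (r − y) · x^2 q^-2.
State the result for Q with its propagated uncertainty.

Let u = r − y = 73.3. δu = √(δr² + δy²) = √(321 + 60.9) = 19.6, so δu/u = 0.267.
Q is then a monomial in u, x, q:
δQ/Q = √((δu/u)² + (2·δx/x)² + (-2·δq/q)²) = √(0.0712 + 0.00130 + 0.00360) = 0.276
Q = 136, so δQ = 0.276 × 136 = 37.6.

136 ± 37.6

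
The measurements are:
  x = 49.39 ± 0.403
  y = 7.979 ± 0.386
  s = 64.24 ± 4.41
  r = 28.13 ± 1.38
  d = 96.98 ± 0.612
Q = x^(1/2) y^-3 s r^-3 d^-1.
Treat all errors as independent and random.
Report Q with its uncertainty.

Q is a product of powers, so relative uncertainties combine in quadrature:
  (½·δx/x)² = (0.5×0.00816)² = 1.66e-05;  (-3·δy/y)² = (-3×0.0484)² = 0.0211;  (1·δs/s)² = (1×0.0686)² = 0.00471;  (-3·δr/r)² = (-3×0.0491)² = 0.0217;  (-1·δd/d)² = (-1×0.00631)² = 3.98e-05
δQ/Q = √(0.0475) = 0.218
Q = 4.117e-07, so δQ = 0.218 × 4.117e-07 = 8.97e-08.

(4.117 ± 0.897) × 10^-7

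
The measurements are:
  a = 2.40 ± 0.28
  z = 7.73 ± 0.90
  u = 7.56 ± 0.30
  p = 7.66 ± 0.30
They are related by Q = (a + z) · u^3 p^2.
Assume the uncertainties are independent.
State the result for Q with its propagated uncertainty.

(2.57 ± 0.437) × 10^5

Let w = a + z = 10.1. δw = √(δa² + δz²) = √(0.0784 + 0.810) = 0.943, so δw/w = 0.0930.
Q is then a monomial in w, u, p:
δQ/Q = √((δw/w)² + (3·δu/u)² + (2·δp/p)²) = √(0.00866 + 0.0142 + 0.00614) = 0.170
Q = 2.57e+05, so δQ = 0.170 × 2.57e+05 = 43700.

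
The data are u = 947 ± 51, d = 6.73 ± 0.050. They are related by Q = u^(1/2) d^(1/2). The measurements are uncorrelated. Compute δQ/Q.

0.0272

For a monomial Q ∝ u^(1/2), d^(1/2), fractional errors add in quadrature:
  (½·δu/u)² = (0.5×0.0539)² = 0.000725;  (½·δd/d)² = (0.5×0.00743)² = 1.38e-05
δQ/Q = √(0.000739) = 0.0272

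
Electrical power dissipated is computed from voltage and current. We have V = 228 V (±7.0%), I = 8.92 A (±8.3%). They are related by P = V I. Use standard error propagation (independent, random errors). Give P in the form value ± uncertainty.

2030 ± 221 W

For a monomial P ∝ V, I, fractional errors add in quadrature:
  (1·δV/V)² = (1×0.0700)² = 0.00490;  (1·δI/I)² = (1×0.0830)² = 0.00689
δP/P = √(0.0118) = 0.109
P = 2030 W, so δP = 0.109 × 2030 = 221 W.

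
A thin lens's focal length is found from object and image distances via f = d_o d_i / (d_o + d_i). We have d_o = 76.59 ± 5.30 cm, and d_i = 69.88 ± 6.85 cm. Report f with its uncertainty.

∂f/∂d_o = (d_i/(d_o+d_i))² = 0.228;  ∂f/∂d_i = (d_o/(d_o+d_i))² = 0.273
δf = √((∂f/∂d_o · δd_o)² + (∂f/∂d_i · δd_i)²) = √(1.46 + 3.51) = 2.23 cm
f = 36.54 cm.

36.54 ± 2.23 cm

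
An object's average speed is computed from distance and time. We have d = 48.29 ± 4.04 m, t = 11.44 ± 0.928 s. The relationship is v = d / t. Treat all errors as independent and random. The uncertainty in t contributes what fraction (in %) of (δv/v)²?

48.5%

(δv/v)² = (1·δd/d)² + (-1·δt/t)²
  d term: (1×0.0837)² = 0.00700
  t term: (-1×0.0811)² = 0.00658
Total = 0.0136. Share from t = 0.00658/0.0136 = 0.485.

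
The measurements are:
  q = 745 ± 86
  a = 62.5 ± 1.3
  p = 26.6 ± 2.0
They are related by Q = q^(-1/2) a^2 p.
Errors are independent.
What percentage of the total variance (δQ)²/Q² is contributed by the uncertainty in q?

(δQ/Q)² = (−½·δq/q)² + (2·δa/a)² + (1·δp/p)²
  q term: (-0.5×0.115)² = 0.00333
  a term: (2×0.0208)² = 0.00173
  p term: (1×0.0752)² = 0.00565
Total = 0.0107. Share from q = 0.00333/0.0107 = 0.311.

31.1%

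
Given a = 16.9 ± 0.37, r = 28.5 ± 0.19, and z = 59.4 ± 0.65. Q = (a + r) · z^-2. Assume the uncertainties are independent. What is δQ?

Let u = a + r = 45.4. δu = √(δa² + δr²) = √(0.137 + 0.0361) = 0.416, so δu/u = 0.00916.
Q is then a monomial in u, z:
δQ/Q = √((δu/u)² + (-2·δz/z)²) = √(8.39e-05 + 0.000479) = 0.0237
Q = 0.0129, so δQ = 0.0237 × 0.0129 = 0.000305.

0.000305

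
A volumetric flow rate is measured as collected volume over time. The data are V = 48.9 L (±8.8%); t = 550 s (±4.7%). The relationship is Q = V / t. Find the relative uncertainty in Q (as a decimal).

0.0998

Relative error in a monomial: (δQ/Q)² = Σ (nᵢ · δxᵢ/xᵢ)².
  (1·δV/V)² = (1×0.0880)² = 0.00774;  (-1·δt/t)² = (-1×0.0470)² = 0.00221
δQ/Q = √(0.00995) = 0.0998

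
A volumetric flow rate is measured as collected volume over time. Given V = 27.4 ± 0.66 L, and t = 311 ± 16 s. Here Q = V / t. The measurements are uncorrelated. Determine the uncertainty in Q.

0.00500 L/s

Relative error in a monomial: (δQ/Q)² = Σ (nᵢ · δxᵢ/xᵢ)².
  (1·δV/V)² = (1×0.0241)² = 0.000580;  (-1·δt/t)² = (-1×0.0514)² = 0.00265
δQ/Q = √(0.00323) = 0.0568
Q = 0.0881 L/s, so δQ = 0.0568 × 0.0881 = 0.00500 L/s.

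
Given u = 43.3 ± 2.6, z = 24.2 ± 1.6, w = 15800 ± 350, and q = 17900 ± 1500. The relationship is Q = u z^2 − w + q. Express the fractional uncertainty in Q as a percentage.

14.5%

Let p = u·z^2 = 25400. δp/p = √((1·δu/u)² + (2·δz/z)²) = √(0.00361 + 0.0175) = 0.145, so δp = 3680.
Q = p − w + q: δQ = √(δp² + δw² + δq²) = √(1.36e+07 + 1.22e+05 + 2.25e+06) = 3990
Q = 27500, so δQ/Q = 3990/27500 = 0.145.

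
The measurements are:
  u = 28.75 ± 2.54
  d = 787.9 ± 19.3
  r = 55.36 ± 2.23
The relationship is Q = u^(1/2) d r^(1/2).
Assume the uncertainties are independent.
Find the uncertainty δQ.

1710

Each factor contributes (exponent × relative error)² to (δQ/Q)²:
  (½·δu/u)² = (0.5×0.0883)² = 0.00195;  (1·δd/d)² = (1×0.0245)² = 0.000600;  (½·δr/r)² = (0.5×0.0403)² = 0.000406
δQ/Q = √(0.00296) = 0.0544
Q = 31430, so δQ = 0.0544 × 31430 = 1710.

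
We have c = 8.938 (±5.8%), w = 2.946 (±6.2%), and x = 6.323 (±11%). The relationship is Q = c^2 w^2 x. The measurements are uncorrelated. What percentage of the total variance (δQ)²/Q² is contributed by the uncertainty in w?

(δQ/Q)² = (2·δc/c)² + (2·δw/w)² + (1·δx/x)²
  c term: (2×0.0580)² = 0.0135
  w term: (2×0.0620)² = 0.0154
  x term: (1×0.110)² = 0.0121
Total = 0.0409. Share from w = 0.0154/0.0409 = 0.376.

37.6%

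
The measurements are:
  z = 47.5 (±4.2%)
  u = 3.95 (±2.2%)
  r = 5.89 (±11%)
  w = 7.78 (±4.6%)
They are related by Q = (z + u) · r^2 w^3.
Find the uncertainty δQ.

2.21e+05

Let h = z + u = 51.5. δh = √(δz² + δu²) = √(3.98 + 0.00755) = 2.00, so δh/h = 0.0388.
Q is then a monomial in h, r, w:
δQ/Q = √((δh/h)² + (2·δr/r)² + (3·δw/w)²) = √(0.00151 + 0.0484 + 0.0190) = 0.263
Q = 8.41e+05, so δQ = 0.263 × 8.41e+05 = 2.21e+05.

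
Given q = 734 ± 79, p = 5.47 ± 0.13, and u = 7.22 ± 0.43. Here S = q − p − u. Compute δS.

79.0

Sums and differences: (δS)² = Σ (cᵢ δxᵢ)².
  (δq)² = 6240;  (δp)² = 0.0169;  (δu)² = 0.185
δS = √(6240) = 79.0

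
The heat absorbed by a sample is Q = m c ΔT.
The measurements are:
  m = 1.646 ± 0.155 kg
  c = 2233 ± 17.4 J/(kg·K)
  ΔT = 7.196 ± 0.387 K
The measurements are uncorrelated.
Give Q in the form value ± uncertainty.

Since Q is a product/quotient, work with relative uncertainties:
  (1·δm/m)² = (1×0.0942)² = 0.00887;  (1·δc/c)² = (1×0.00779)² = 6.07e-05;  (1·δΔT/ΔT)² = (1×0.0538)² = 0.00289
δQ/Q = √(0.0118) = 0.109
Q = 26450 J, so δQ = 0.109 × 26450 = 2880 J.

26450 ± 2880 J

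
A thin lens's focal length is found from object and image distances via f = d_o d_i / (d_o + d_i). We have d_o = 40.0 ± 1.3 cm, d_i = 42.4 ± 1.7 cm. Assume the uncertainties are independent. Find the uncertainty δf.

∂f/∂d_o = (d_i/(d_o+d_i))² = 0.265;  ∂f/∂d_i = (d_o/(d_o+d_i))² = 0.236
δf = √((∂f/∂d_o · δd_o)² + (∂f/∂d_i · δd_i)²) = √(0.118 + 0.160) = 0.528 cm

0.528 cm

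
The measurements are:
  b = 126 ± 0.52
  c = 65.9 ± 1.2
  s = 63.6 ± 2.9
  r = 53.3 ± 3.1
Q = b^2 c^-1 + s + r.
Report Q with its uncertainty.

Let p = b^2·c^-1 = 241. δp/p = √((2·δb/b)² + (-1·δc/c)²) = √(6.81e-05 + 0.000332) = 0.0200, so δp = 4.82.
Q = p + s + r: δQ = √(δp² + δs² + δr²) = √(23.2 + 8.41 + 9.61) = 6.42
Q = 358.

358 ± 6.42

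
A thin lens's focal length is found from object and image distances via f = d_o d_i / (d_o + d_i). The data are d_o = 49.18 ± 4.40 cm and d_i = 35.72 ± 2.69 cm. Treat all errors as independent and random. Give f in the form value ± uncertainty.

20.69 ± 1.19 cm

∂f/∂d_o = (d_i/(d_o+d_i))² = 0.177;  ∂f/∂d_i = (d_o/(d_o+d_i))² = 0.336
δf = √((∂f/∂d_o · δd_o)² + (∂f/∂d_i · δd_i)²) = √(0.607 + 0.815) = 1.19 cm
f = 20.69 cm.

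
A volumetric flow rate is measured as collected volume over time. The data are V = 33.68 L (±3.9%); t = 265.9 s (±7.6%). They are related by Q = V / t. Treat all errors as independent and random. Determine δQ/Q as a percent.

8.54%

For a monomial Q ∝ V, t^-1, fractional errors add in quadrature:
  (1·δV/V)² = (1×0.0390)² = 0.00152;  (-1·δt/t)² = (-1×0.0760)² = 0.00578
δQ/Q = √(0.00730) = 0.0854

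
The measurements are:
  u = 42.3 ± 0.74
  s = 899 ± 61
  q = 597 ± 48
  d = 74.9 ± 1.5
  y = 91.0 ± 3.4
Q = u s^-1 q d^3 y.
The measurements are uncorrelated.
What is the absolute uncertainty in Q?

Relative error in a monomial: (δQ/Q)² = Σ (nᵢ · δxᵢ/xᵢ)².
  (1·δu/u)² = (1×0.0175)² = 0.000306;  (-1·δs/s)² = (-1×0.0679)² = 0.00460;  (1·δq/q)² = (1×0.0804)² = 0.00646;  (3·δd/d)² = (3×0.0200)² = 0.00361;  (1·δy/y)² = (1×0.0374)² = 0.00140
δQ/Q = √(0.0164) = 0.128
Q = 1.07e+09, so δQ = 0.128 × 1.07e+09 = 1.37e+08.

1.37e+08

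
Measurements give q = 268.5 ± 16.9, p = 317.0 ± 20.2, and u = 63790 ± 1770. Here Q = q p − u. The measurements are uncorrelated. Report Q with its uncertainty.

Let w = q·p = 85110. δw/w = √((1·δq/q)² + (1·δp/p)²) = √(0.00396 + 0.00406) = 0.0896, so δw = 7620.
Q = w − u: δQ = √(δw² + δu²) = √(5.81e+07 + 3.13e+06) = 7830
Q = 21320.

21320 ± 7830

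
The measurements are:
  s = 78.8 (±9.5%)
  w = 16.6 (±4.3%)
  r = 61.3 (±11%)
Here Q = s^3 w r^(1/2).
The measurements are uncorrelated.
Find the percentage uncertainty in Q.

29.3%

Since Q is a product/quotient, work with relative uncertainties:
  (3·δs/s)² = (3×0.0950)² = 0.0812;  (1·δw/w)² = (1×0.0430)² = 0.00185;  (½·δr/r)² = (0.5×0.110)² = 0.00302
δQ/Q = √(0.0861) = 0.293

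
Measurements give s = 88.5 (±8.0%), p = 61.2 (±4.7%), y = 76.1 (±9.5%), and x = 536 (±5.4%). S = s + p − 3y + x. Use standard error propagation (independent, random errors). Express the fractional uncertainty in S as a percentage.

Each term contributes (cᵢ δxᵢ)² to (δS)²:
  (δs)² = 50.1;  (δp)² = 8.27;  (3·δy)² = 470;  (δx)² = 838
δS = √(1370) = 37.0
S = 457, so δS/S = 37.0/457 = 0.0808.

8.08%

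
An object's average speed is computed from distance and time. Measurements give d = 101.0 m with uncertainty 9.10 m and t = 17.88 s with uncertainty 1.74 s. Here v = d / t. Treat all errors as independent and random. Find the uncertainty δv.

v is a product of powers, so relative uncertainties combine in quadrature:
  (1·δd/d)² = (1×0.0901)² = 0.00812;  (-1·δt/t)² = (-1×0.0973)² = 0.00947
δv/v = √(0.0176) = 0.133
v = 5.649 m/s, so δv = 0.133 × 5.649 = 0.749 m/s.

0.749 m/s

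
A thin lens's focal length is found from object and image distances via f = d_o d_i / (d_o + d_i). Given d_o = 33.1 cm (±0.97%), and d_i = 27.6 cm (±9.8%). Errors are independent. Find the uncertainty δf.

0.807 cm

∂f/∂d_o = (d_i/(d_o+d_i))² = 0.207;  ∂f/∂d_i = (d_o/(d_o+d_i))² = 0.297
δf = √((∂f/∂d_o · δd_o)² + (∂f/∂d_i · δd_i)²) = √(0.00441 + 0.647) = 0.807 cm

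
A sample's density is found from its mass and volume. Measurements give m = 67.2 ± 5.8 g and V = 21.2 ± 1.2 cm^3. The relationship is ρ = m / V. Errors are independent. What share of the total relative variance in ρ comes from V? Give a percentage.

30.1%

(δρ/ρ)² = (1·δm/m)² + (-1·δV/V)²
  m term: (1×0.0863)² = 0.00745
  V term: (-1×0.0566)² = 0.00320
Total = 0.0107. Share from V = 0.00320/0.0107 = 0.301.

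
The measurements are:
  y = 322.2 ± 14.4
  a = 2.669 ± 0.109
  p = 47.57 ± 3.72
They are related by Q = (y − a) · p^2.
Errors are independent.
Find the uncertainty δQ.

Let u = y − a = 319.5. δu = √(δy² + δa²) = √(207 + 0.0119) = 14.4, so δu/u = 0.0451.
Q is then a monomial in u, p:
δQ/Q = √((δu/u)² + (2·δp/p)²) = √(0.00203 + 0.0245) = 0.163
Q = 723100, so δQ = 0.163 × 723100 = 1.18e+05.

1.18e+05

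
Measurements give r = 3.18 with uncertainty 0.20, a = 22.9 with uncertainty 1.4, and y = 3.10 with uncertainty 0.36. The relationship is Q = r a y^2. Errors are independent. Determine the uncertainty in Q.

174

Since Q is a product/quotient, work with relative uncertainties:
  (1·δr/r)² = (1×0.0629)² = 0.00396;  (1·δa/a)² = (1×0.0611)² = 0.00374;  (2·δy/y)² = (2×0.116)² = 0.0539
δQ/Q = √(0.0616) = 0.248
Q = 700, so δQ = 0.248 × 700 = 174.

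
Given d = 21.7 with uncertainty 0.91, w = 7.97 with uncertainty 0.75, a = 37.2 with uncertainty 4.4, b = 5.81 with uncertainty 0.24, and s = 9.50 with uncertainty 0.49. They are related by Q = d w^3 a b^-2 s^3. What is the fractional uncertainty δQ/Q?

Products/powers → add relative errors in quadrature, weighted by exponent:
  (1·δd/d)² = (1×0.0419)² = 0.00176;  (3·δw/w)² = (3×0.0941)² = 0.0797;  (1·δa/a)² = (1×0.118)² = 0.0140;  (-2·δb/b)² = (-2×0.0413)² = 0.00683;  (3·δs/s)² = (3×0.0516)² = 0.0239
δQ/Q = √(0.126) = 0.355

0.355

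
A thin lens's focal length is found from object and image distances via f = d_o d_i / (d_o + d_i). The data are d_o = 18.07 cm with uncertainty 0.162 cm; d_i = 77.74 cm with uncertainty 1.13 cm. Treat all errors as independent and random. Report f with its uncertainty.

∂f/∂d_o = (d_i/(d_o+d_i))² = 0.658;  ∂f/∂d_i = (d_o/(d_o+d_i))² = 0.0356
δf = √((∂f/∂d_o · δd_o)² + (∂f/∂d_i · δd_i)²) = √(0.0114 + 0.00162) = 0.114 cm
f = 14.66 cm.

14.66 ± 0.114 cm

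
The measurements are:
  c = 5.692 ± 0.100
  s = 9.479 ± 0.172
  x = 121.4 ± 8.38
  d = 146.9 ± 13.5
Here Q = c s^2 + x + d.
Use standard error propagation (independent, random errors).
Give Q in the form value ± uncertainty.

779.7 ± 26.0

Let p = c·s^2 = 511.4. δp/p = √((1·δc/c)² + (2·δs/s)²) = √(0.000309 + 0.00132) = 0.0403, so δp = 20.6.
Q = p + x + d: δQ = √(δp² + δx² + δd²) = √(425 + 70.2 + 182) = 26.0
Q = 779.7.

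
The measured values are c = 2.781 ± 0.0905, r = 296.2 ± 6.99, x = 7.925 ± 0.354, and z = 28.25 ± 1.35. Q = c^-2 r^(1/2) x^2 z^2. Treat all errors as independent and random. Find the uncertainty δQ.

Q is a product of powers, so relative uncertainties combine in quadrature:
  (-2·δc/c)² = (-2×0.0325)² = 0.00424;  (½·δr/r)² = (0.5×0.0236)² = 0.000139;  (2·δx/x)² = (2×0.0447)² = 0.00798;  (2·δz/z)² = (2×0.0478)² = 0.00913
δQ/Q = √(0.0215) = 0.147
Q = 111500, so δQ = 0.147 × 111500 = 16400.

16400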